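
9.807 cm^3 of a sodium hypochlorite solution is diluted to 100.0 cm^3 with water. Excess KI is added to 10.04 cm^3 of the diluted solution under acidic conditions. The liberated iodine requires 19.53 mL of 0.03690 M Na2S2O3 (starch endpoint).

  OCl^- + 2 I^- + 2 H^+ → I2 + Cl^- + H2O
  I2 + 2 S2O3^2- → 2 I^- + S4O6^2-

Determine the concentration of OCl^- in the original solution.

n(S2O3^2-) = 0.01953 × 0.03690 = 7.207 × 10^-4 mol
n(I2) = n(S2O3^2-)/2 = 3.603 × 10^-4 mol
n(OCl^-) in the aliquot = 3.603 × 10^-4 mol (1:1 ratio)
[OCl^-]_dilute = 3.603 × 10^-4 / 0.01004 = 0.03589 mol/L
[OCl^-]_original = 0.03589 × 100.0/9.807 = 0.3660 mol/L

0.3660 M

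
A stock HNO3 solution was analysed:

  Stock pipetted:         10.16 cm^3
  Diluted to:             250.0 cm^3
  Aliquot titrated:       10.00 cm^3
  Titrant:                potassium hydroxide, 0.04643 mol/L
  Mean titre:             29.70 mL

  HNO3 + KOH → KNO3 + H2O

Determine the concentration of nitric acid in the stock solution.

n(KOH) = 0.02970 × 0.04643 = 1.379 × 10^-3 mol
n(HNO3) in the aliquot = 1.379 × 10^-3 mol (1:1 ratio)
[HNO3]_dilute = 1.379 × 10^-3 / 0.01000 = 0.1379 mol/L
Dilution factor = 250.0 / 10.16 = 24.61
[HNO3]_stock = 0.1379 × 24.61 = 3.393 mol/L

3.393 mol/L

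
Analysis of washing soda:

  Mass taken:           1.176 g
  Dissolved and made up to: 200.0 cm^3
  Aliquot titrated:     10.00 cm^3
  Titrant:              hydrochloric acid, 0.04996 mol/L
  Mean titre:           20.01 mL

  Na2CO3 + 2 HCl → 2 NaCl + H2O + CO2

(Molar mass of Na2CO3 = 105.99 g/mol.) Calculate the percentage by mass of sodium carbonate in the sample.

90.10 %

n(HCl) per titration = 0.02001 × 0.04996 = 9.997 × 10^-4 mol
From the 1:2 ratio, n(Na2CO3) in each aliquot = 1/2 × 9.997 × 10^-4 = 4.998 × 10^-4 mol
n(Na2CO3) in the whole flask = 4.998 × 10^-4 × 200.0/10.00 = 9.997 × 10^-3 mol
mass of Na2CO3 = 9.997 × 10^-3 × 105.99 = 1.060 g
% Na2CO3 = 1.060 / 1.176 × 100 = 90.10 %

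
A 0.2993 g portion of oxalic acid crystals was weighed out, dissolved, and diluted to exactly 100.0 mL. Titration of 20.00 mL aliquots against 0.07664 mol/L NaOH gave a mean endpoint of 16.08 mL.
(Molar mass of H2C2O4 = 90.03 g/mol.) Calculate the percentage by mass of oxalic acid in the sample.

H2C2O4 + 2 NaOH → Na2C2O4 + 2 H2O
n(NaOH) per titration = 0.01608 × 0.07664 = 1.232 × 10^-3 mol
From the 1:2 ratio, n(H2C2O4) in each aliquot = 1/2 × 1.232 × 10^-3 = 6.162 × 10^-4 mol
n(H2C2O4) in the whole flask = 6.162 × 10^-4 × 100.0/20.00 = 3.081 × 10^-3 mol
mass of H2C2O4 = 3.081 × 10^-3 × 90.03 = 0.2774 g
% H2C2O4 = 0.2774 / 0.2993 × 100 = 92.67 %

92.67 %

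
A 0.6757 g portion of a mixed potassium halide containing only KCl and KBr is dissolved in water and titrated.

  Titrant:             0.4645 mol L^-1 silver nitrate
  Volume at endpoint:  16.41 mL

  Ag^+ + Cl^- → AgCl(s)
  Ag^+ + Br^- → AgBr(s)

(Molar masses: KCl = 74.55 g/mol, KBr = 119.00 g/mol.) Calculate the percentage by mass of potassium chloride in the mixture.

57.43 %

n(AgNO3) = 0.01641 × 0.4645 = 7.622 × 10^-3 mol
Let x = n(KCl), y = n(KBr).
Titrant: 1x + 1y = 7.622 × 10^-3;  mass: 74.55x + 119.00y = 0.6757
Solving, x = 5.205 × 10^-3 mol, y = 2.417 × 10^-3 mol
mass of KCl = 5.205 × 10^-3 × 74.55 = 0.3880 g
% KCl = 0.3880 / 0.6757 × 100 = 57.43 %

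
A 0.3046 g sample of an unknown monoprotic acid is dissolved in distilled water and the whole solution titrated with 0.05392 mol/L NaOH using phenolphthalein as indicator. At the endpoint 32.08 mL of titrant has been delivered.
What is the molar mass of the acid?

n(NaOH) = 0.03208 L × 0.05392 mol/L = 1.730 × 10^-3 mol
n(HA) = 1.730 × 10^-3 mol (1:1 ratio)
M = m / n = 0.3046 g / 1.730 × 10^-3 mol = 176.1 g/mol

176.1 g/mol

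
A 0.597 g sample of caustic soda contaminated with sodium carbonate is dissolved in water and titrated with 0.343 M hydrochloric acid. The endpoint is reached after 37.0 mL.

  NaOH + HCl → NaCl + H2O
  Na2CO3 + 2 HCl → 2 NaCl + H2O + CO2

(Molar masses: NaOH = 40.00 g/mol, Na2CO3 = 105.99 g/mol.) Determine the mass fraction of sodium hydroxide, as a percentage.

n(HCl) = 0.0370 × 0.343 = 0.0127 mol
Let x = n(NaOH), y = n(Na2CO3).
Titrant: 1x + 2y = 0.0127;  mass: 40.00x + 105.99y = 0.597
Solving, x = 5.81 × 10^-3 mol, y = 3.44 × 10^-3 mol
mass of NaOH = 5.81 × 10^-3 × 40.00 = 0.233 g
% NaOH = 0.233 / 0.597 × 100 = 39.0 %

39.0 %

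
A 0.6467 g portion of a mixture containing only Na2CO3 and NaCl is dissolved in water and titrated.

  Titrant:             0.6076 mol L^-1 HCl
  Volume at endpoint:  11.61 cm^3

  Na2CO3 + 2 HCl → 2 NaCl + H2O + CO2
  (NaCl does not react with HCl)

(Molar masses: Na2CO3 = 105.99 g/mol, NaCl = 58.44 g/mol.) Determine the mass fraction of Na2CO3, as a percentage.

n(HCl) = 0.01161 × 0.6076 = 7.054 × 10^-3 mol
Let x = n(Na2CO3), y = n(NaCl).
Titrant: 2x = 7.054 × 10^-3;  mass: 105.99x + 58.44y = 0.6467
Solving, x = 3.527 × 10^-3 mol, y = 4.669 × 10^-3 mol
mass of Na2CO3 = 3.527 × 10^-3 × 105.99 = 0.3738 g
% Na2CO3 = 0.3738 / 0.6467 × 100 = 57.81 %

57.81 %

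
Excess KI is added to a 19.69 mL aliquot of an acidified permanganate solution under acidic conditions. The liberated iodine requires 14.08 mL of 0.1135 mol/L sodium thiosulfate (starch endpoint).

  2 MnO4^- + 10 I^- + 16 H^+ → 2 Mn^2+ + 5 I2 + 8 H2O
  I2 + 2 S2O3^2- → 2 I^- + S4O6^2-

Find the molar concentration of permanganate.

0.01623 mol/L

n(S2O3^2-) = 0.01408 × 0.1135 = 1.598 × 10^-3 mol
n(I2) = n(S2O3^2-)/2 = 7.990 × 10^-4 mol
From the 2:5 ratio, n(MnO4^-) in the aliquot = 2/5 × 7.990 × 10^-4 = 3.196 × 10^-4 mol
[MnO4^-] = 3.196 × 10^-4 / 0.01969 = 0.01623 mol/L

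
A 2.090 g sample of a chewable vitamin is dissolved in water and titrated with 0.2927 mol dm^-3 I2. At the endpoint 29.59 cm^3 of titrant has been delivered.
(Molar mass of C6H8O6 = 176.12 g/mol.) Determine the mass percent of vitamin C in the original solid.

C6H8O6 + I2 → C6H6O6 + 2 HI
n(I2) = 0.02959 L × 0.2927 mol/L = 8.661 × 10^-3 mol
n(C6H8O6) = 8.661 × 10^-3 mol (1:1 ratio)
mass of C6H8O6 = 8.661 × 10^-3 × 176.12 g/mol = 1.525 g
% C6H8O6 = 1.525 / 2.090 × 100 = 72.98 %

72.98 %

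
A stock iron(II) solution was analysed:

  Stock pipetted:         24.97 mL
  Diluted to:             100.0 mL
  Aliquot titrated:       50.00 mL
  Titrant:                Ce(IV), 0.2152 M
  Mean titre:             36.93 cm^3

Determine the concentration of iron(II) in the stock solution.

Ce^4+ + Fe^2+ → Ce^3+ + Fe^3+
n(Ce4+) = 0.03693 × 0.2152 = 7.947 × 10^-3 mol
n(Fe2+) in the aliquot = 7.947 × 10^-3 mol (1:1 ratio)
[Fe2+]_dilute = 7.947 × 10^-3 / 0.05000 = 0.1589 mol/L
Dilution factor = 100.0 / 24.97 = 4.005
[Fe2+]_stock = 0.1589 × 4.005 = 0.6366 mol/L

0.6366 M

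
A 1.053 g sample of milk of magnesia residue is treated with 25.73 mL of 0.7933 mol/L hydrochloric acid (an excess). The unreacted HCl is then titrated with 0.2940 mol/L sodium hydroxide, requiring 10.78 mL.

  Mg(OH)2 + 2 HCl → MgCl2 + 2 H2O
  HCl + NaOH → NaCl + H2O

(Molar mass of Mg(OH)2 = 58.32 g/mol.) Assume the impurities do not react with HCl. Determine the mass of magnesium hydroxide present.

n(HCl) added = 0.02573 × 0.7933 = 0.02041 mol
n(NaOH) used in back-titration = 0.01078 × 0.2940 = 3.169 × 10^-3 mol
n(HCl) left over = 3.169 × 10^-3 mol (1:1 ratio)
n(HCl) consumed by analyte = 0.02041 − 3.169 × 10^-3 = 0.01724 mol
From the 1:2 ratio, n(Mg(OH)2) = 1/2 × 0.01724 = 8.621 × 10^-3 mol
mass of Mg(OH)2 = 8.621 × 10^-3 × 58.32 = 0.5028 g

0.5028 g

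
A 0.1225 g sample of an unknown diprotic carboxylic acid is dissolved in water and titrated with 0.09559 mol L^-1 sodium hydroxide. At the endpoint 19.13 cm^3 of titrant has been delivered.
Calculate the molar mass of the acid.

134.0 g/mol

n(NaOH) = 0.01913 L × 0.09559 mol/L = 1.829 × 10^-3 mol
From the 1:2 ratio, n(H2A) = 1/2 × 1.829 × 10^-3 = 9.143 × 10^-4 mol
M = m / n = 0.1225 g / 9.143 × 10^-4 mol = 134.0 g/mol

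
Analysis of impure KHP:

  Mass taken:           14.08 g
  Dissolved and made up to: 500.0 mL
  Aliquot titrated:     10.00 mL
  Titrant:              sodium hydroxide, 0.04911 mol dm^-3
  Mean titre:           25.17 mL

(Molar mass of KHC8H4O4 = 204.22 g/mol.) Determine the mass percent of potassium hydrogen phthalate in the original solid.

89.64 %

KHC8H4O4 + NaOH → KNaC8H4O4 + H2O
n(NaOH) per titration = 0.02517 × 0.04911 = 1.236 × 10^-3 mol
n(KHC8H4O4) in each aliquot = 1.236 × 10^-3 mol (1:1 ratio)
n(KHC8H4O4) in the whole flask = 1.236 × 10^-3 × 500.0/10.00 = 0.06180 mol
mass of KHC8H4O4 = 0.06180 × 204.22 = 12.62 g
% KHC8H4O4 = 12.62 / 14.08 × 100 = 89.64 %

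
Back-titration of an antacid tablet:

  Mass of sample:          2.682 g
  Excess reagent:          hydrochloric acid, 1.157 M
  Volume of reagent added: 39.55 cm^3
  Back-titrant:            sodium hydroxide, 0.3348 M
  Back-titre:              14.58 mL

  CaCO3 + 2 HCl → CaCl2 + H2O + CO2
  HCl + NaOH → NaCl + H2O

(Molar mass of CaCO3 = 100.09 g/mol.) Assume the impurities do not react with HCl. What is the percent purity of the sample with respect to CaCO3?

76.28 %

n(HCl) added = 0.03955 × 1.157 = 0.04576 mol
n(NaOH) used in back-titration = 0.01458 × 0.3348 = 4.881 × 10^-3 mol
n(HCl) left over = 4.881 × 10^-3 mol (1:1 ratio)
n(HCl) consumed by analyte = 0.04576 − 4.881 × 10^-3 = 0.04088 mol
From the 1:2 ratio, n(CaCO3) = 1/2 × 0.04088 = 0.02044 mol
mass of CaCO3 = 0.02044 × 100.09 = 2.046 g
% CaCO3 = 2.046 / 2.682 × 100 = 76.28 %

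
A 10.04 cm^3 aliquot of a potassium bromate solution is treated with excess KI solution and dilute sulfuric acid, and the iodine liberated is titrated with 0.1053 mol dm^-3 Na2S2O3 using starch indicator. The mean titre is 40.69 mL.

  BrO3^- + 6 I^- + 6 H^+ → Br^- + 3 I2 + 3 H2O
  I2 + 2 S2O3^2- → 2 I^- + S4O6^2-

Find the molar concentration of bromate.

0.07113 mol/L

n(S2O3^2-) = 0.04069 × 0.1053 = 4.285 × 10^-3 mol
n(I2) = n(S2O3^2-)/2 = 2.142 × 10^-3 mol
From the 1:3 ratio, n(BrO3^-) in the aliquot = 1/3 × 2.142 × 10^-3 = 7.141 × 10^-4 mol
[BrO3^-] = 7.141 × 10^-4 / 0.01004 = 0.07113 mol/L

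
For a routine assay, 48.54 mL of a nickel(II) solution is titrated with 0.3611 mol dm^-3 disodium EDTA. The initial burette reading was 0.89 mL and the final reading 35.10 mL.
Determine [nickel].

Ni^2+ + EDTA^4- → [Ni(EDTA)]^2-
n(EDTA) = 0.03421 L × 0.3611 mol/L = 0.01235 mol
n(Ni2+) = 0.01235 mol (1:1 mole ratio)
[Ni2+] = 0.01235 mol / 0.04854 L = 0.2545 mol/L

0.2545 mol/L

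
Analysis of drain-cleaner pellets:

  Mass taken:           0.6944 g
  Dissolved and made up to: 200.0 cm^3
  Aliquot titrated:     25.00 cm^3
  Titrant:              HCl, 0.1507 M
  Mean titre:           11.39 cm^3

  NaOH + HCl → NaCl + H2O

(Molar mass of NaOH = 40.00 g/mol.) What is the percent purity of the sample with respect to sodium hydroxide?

n(HCl) per titration = 0.01139 × 0.1507 = 1.716 × 10^-3 mol
n(NaOH) in each aliquot = 1.716 × 10^-3 mol (1:1 ratio)
n(NaOH) in the whole flask = 1.716 × 10^-3 × 200.0/25.00 = 0.01373 mol
mass of NaOH = 0.01373 × 40.00 = 0.5493 g
% NaOH = 0.5493 / 0.6944 × 100 = 79.10 %

79.10 %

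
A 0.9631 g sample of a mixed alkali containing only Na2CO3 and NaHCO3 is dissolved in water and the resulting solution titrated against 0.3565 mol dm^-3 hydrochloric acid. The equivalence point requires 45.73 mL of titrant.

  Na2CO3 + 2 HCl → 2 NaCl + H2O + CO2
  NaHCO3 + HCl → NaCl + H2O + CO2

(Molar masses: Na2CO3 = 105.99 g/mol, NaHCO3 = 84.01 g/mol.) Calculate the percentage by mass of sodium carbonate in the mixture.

n(HCl) = 0.04573 × 0.3565 = 0.01630 mol
Let x = n(Na2CO3), y = n(NaHCO3).
Titrant: 2x + 1y = 0.01630;  mass: 105.99x + 84.01y = 0.9631
Solving, x = 6.553 × 10^-3 mol, y = 3.196 × 10^-3 mol
mass of Na2CO3 = 6.553 × 10^-3 × 105.99 = 0.6946 g
% Na2CO3 = 0.6946 / 0.9631 × 100 = 72.12 %

72.12 %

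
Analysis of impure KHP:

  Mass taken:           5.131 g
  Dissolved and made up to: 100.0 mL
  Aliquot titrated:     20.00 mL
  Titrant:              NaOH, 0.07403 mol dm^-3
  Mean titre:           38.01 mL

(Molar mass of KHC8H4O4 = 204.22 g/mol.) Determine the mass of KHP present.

KHC8H4O4 + NaOH → KNaC8H4O4 + H2O
n(NaOH) per titration = 0.03801 × 0.07403 = 2.814 × 10^-3 mol
n(KHC8H4O4) in each aliquot = 2.814 × 10^-3 mol (1:1 ratio)
n(KHC8H4O4) in the whole flask = 2.814 × 10^-3 × 100.0/20.00 = 0.01407 mol
mass of KHC8H4O4 = 0.01407 × 204.22 = 2.873 g

2.873 g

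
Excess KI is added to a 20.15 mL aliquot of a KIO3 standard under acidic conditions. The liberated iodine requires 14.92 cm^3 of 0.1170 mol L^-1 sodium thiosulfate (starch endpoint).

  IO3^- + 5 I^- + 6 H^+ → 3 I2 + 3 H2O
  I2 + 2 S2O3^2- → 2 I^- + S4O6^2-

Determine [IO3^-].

0.01444 mol/L

n(S2O3^2-) = 0.01492 × 0.1170 = 1.746 × 10^-3 mol
n(I2) = n(S2O3^2-)/2 = 8.728 × 10^-4 mol
From the 1:3 ratio, n(IO3^-) in the aliquot = 1/3 × 8.728 × 10^-4 = 2.909 × 10^-4 mol
[IO3^-] = 2.909 × 10^-4 / 0.02015 = 0.01444 mol/L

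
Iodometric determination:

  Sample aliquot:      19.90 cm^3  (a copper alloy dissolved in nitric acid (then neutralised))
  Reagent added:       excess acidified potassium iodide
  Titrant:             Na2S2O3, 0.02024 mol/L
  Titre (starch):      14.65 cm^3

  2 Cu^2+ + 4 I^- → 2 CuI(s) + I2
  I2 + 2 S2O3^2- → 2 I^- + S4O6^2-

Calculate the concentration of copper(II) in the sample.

0.01490 mol/L

n(S2O3^2-) = 0.01465 × 0.02024 = 2.965 × 10^-4 mol
n(I2) = n(S2O3^2-)/2 = 1.483 × 10^-4 mol
From the 2:1 ratio, n(Cu2+) in the aliquot = 2/1 × 1.483 × 10^-4 = 2.965 × 10^-4 mol
[Cu2+] = 2.965 × 10^-4 / 0.01990 = 0.01490 mol/L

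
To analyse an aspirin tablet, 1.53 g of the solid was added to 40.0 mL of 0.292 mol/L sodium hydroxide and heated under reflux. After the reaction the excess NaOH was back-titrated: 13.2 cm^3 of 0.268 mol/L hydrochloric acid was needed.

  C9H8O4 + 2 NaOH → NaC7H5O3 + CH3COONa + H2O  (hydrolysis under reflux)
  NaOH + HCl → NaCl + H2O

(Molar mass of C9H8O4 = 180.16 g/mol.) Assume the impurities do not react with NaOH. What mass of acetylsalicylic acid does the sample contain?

0.733 g

n(NaOH) added = 0.0400 × 0.292 = 0.0117 mol
n(HCl) used in back-titration = 0.0132 × 0.268 = 3.54 × 10^-3 mol
n(NaOH) left over = 3.54 × 10^-3 mol (1:1 ratio)
n(NaOH) consumed by analyte = 0.0117 − 3.54 × 10^-3 = 8.14 × 10^-3 mol
From the 1:2 ratio, n(C9H8O4) = 1/2 × 8.14 × 10^-3 = 4.07 × 10^-3 mol
mass of C9H8O4 = 4.07 × 10^-3 × 180.16 = 0.733 g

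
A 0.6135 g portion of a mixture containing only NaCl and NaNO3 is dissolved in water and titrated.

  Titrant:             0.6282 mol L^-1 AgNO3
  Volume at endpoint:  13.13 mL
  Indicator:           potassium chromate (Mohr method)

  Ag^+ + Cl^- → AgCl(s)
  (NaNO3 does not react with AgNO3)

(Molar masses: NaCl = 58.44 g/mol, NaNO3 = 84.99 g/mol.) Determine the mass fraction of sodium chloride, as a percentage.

78.57 %

n(AgNO3) = 0.01313 × 0.6282 = 8.248 × 10^-3 mol
Let x = n(NaCl), y = n(NaNO3).
Titrant: 1x = 8.248 × 10^-3;  mass: 58.44x + 84.99y = 0.6135
Solving, x = 8.248 × 10^-3 mol, y = 1.547 × 10^-3 mol
mass of NaCl = 8.248 × 10^-3 × 58.44 = 0.4820 g
% NaCl = 0.4820 / 0.6135 × 100 = 78.57 %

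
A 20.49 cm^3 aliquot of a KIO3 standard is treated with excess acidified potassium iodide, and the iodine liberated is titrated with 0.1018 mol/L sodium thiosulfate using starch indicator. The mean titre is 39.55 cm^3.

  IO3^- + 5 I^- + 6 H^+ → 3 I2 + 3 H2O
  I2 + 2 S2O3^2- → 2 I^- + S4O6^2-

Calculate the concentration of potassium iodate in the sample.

n(S2O3^2-) = 0.03955 × 0.1018 = 4.026 × 10^-3 mol
n(I2) = n(S2O3^2-)/2 = 2.013 × 10^-3 mol
From the 1:3 ratio, n(IO3^-) in the aliquot = 1/3 × 2.013 × 10^-3 = 6.710 × 10^-4 mol
[IO3^-] = 6.710 × 10^-4 / 0.02049 = 0.03275 mol/L

0.03275 mol/L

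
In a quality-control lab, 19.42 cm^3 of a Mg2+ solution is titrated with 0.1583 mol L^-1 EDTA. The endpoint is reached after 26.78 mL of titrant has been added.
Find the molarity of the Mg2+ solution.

Mg^2+ + EDTA^4- → [Mg(EDTA)]^2-
n(EDTA) = 0.02678 L × 0.1583 mol/L = 4.239 × 10^-3 mol
n(Mg2+) = 4.239 × 10^-3 mol (1:1 mole ratio)
[Mg2+] = 4.239 × 10^-3 mol / 0.01942 L = 0.2183 mol/L

0.2183 mol/L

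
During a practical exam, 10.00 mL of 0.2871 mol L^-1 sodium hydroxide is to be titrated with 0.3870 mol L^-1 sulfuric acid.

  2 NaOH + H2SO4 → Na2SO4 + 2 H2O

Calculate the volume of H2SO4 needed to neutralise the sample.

n(NaOH) = 0.01000 L × 0.2871 mol/L = 2.871 × 10^-3 mol
From the 1:2 stoichiometry, n(H2SO4) = 1/2 × 2.871 × 10^-3 = 1.436 × 10^-3 mol
V(H2SO4) = 1.436 × 10^-3 mol / 0.3870 mol/L = 0.003709 L = 3.709 mL

3.709 mL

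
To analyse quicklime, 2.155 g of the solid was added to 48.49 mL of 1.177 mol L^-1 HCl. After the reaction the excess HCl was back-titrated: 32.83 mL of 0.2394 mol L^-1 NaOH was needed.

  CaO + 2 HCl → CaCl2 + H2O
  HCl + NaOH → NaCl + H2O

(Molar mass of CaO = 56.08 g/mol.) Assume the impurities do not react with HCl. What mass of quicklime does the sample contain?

n(HCl) added = 0.04849 × 1.177 = 0.05707 mol
n(NaOH) used in back-titration = 0.03283 × 0.2394 = 7.860 × 10^-3 mol
n(HCl) left over = 7.860 × 10^-3 mol (1:1 ratio)
n(HCl) consumed by analyte = 0.05707 − 7.860 × 10^-3 = 0.04921 mol
From the 1:2 ratio, n(CaO) = 1/2 × 0.04921 = 0.02461 mol
mass of CaO = 0.02461 × 56.08 = 1.380 g

1.380 g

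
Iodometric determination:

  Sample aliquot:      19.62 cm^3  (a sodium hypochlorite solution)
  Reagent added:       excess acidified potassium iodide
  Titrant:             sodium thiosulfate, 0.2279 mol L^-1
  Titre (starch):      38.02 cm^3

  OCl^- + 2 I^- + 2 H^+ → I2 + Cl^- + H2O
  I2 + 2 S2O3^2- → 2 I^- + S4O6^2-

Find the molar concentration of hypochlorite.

n(S2O3^2-) = 0.03802 × 0.2279 = 8.665 × 10^-3 mol
n(I2) = n(S2O3^2-)/2 = 4.332 × 10^-3 mol
n(OCl^-) in the aliquot = 4.332 × 10^-3 mol (1:1 ratio)
[OCl^-] = 4.332 × 10^-3 / 0.01962 = 0.2208 mol/L

0.2208 mol/L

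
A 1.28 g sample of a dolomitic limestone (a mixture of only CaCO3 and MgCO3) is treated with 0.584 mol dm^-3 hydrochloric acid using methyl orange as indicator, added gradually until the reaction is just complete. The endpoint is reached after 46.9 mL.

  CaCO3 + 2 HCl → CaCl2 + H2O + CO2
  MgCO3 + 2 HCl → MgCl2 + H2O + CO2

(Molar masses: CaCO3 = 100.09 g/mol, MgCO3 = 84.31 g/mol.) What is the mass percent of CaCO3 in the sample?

62.1 %

n(HCl) = 0.0469 × 0.584 = 0.0274 mol
Let x = n(CaCO3), y = n(MgCO3).
Titrant: 2x + 2y = 0.0274;  mass: 100.09x + 84.31y = 1.28
Solving, x = 7.95 × 10^-3 mol, y = 5.75 × 10^-3 mol
mass of CaCO3 = 7.95 × 10^-3 × 100.09 = 0.795 g
% CaCO3 = 0.795 / 1.28 × 100 = 62.1 %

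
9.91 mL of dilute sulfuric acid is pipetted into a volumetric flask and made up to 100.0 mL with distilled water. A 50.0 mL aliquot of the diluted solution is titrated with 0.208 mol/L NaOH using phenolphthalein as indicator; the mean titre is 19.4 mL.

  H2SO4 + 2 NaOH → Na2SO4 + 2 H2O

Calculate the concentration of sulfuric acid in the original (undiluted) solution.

n(NaOH) = 0.0194 × 0.208 = 4.04 × 10^-3 mol
From the 1:2 ratio, n(H2SO4) in the aliquot = 1/2 × 4.04 × 10^-3 = 2.02 × 10^-3 mol
[H2SO4]_dilute = 2.02 × 10^-3 / 0.0500 = 0.0404 mol/L
Dilution factor = 100.0 / 9.91 = 10.09
[H2SO4]_stock = 0.0404 × 10.09 = 0.407 mol/L

0.407 mol/L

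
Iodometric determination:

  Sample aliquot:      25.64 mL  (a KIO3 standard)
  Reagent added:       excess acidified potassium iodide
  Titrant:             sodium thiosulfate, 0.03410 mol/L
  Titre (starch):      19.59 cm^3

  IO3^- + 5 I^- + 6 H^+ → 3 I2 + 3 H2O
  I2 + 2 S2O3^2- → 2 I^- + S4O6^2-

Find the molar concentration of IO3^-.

0.004342 mol/L

n(S2O3^2-) = 0.01959 × 0.03410 = 6.680 × 10^-4 mol
n(I2) = n(S2O3^2-)/2 = 3.340 × 10^-4 mol
From the 1:3 ratio, n(IO3^-) in the aliquot = 1/3 × 3.340 × 10^-4 = 1.113 × 10^-4 mol
[IO3^-] = 1.113 × 10^-4 / 0.02564 = 0.004342 mol/L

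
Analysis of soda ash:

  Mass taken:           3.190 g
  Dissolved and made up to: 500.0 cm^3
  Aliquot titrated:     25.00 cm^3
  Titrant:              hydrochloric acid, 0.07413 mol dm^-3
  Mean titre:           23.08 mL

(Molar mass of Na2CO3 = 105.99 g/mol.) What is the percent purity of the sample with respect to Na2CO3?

Na2CO3 + 2 HCl → 2 NaCl + H2O + CO2
n(HCl) per titration = 0.02308 × 0.07413 = 1.711 × 10^-3 mol
From the 1:2 ratio, n(Na2CO3) in each aliquot = 1/2 × 1.711 × 10^-3 = 8.555 × 10^-4 mol
n(Na2CO3) in the whole flask = 8.555 × 10^-4 × 500.0/25.00 = 0.01711 mol
mass of Na2CO3 = 0.01711 × 105.99 = 1.813 g
% Na2CO3 = 1.813 / 3.190 × 100 = 56.85 %

56.85 %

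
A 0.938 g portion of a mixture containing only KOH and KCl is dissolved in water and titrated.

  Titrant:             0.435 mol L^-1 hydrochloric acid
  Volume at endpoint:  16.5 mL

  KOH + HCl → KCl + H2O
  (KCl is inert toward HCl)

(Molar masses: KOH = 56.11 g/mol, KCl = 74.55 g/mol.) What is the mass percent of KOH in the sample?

n(HCl) = 0.0165 × 0.435 = 7.18 × 10^-3 mol
Let x = n(KOH), y = n(KCl).
Titrant: 1x = 7.18 × 10^-3;  mass: 56.11x + 74.55y = 0.938
Solving, x = 7.18 × 10^-3 mol, y = 7.18 × 10^-3 mol
mass of KOH = 7.18 × 10^-3 × 56.11 = 0.403 g
% KOH = 0.403 / 0.938 × 100 = 42.9 %

42.9 %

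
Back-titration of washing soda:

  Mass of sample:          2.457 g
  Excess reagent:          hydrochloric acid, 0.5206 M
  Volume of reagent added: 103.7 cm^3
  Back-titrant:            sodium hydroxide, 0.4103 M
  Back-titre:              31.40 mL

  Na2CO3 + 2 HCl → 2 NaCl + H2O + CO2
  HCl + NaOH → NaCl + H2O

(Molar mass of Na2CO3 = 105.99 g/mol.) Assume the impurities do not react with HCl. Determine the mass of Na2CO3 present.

2.178 g

n(HCl) added = 0.1037 × 0.5206 = 0.05399 mol
n(NaOH) used in back-titration = 0.03140 × 0.4103 = 0.01288 mol
n(HCl) left over = 0.01288 mol (1:1 ratio)
n(HCl) consumed by analyte = 0.05399 − 0.01288 = 0.04110 mol
From the 1:2 ratio, n(Na2CO3) = 1/2 × 0.04110 = 0.02055 mol
mass of Na2CO3 = 0.02055 × 105.99 = 2.178 g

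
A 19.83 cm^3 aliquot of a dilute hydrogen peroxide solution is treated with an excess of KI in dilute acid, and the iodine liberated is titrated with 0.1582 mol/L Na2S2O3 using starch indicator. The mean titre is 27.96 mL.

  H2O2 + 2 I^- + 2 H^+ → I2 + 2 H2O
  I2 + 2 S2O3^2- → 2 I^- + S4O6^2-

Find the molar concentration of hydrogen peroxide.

n(S2O3^2-) = 0.02796 × 0.1582 = 4.423 × 10^-3 mol
n(I2) = n(S2O3^2-)/2 = 2.212 × 10^-3 mol
n(H2O2) in the aliquot = 2.212 × 10^-3 mol (1:1 ratio)
[H2O2] = 2.212 × 10^-3 / 0.01983 = 0.1115 mol/L

0.1115 mol/L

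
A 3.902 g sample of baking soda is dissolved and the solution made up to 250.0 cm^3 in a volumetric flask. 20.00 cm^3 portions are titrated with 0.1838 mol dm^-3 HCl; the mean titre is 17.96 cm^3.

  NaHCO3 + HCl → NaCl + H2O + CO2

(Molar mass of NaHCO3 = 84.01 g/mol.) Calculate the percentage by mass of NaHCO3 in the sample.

88.84 %

n(HCl) per titration = 0.01796 × 0.1838 = 3.301 × 10^-3 mol
n(NaHCO3) in each aliquot = 3.301 × 10^-3 mol (1:1 ratio)
n(NaHCO3) in the whole flask = 3.301 × 10^-3 × 250.0/20.00 = 0.04126 mol
mass of NaHCO3 = 0.04126 × 84.01 = 3.467 g
% NaHCO3 = 3.467 / 3.902 × 100 = 88.84 %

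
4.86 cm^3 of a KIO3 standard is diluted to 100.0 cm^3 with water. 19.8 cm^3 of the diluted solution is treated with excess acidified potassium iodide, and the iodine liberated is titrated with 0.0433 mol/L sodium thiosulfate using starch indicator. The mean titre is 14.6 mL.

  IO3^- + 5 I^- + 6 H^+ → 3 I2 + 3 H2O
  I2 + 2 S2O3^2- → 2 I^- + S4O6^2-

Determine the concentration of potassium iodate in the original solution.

n(S2O3^2-) = 0.0146 × 0.0433 = 6.32 × 10^-4 mol
n(I2) = n(S2O3^2-)/2 = 3.16 × 10^-4 mol
From the 1:3 ratio, n(IO3^-) in the aliquot = 1/3 × 3.16 × 10^-4 = 1.05 × 10^-4 mol
[IO3^-]_dilute = 1.05 × 10^-4 / 0.0198 = 0.00532 mol/L
[IO3^-]_original = 0.00532 × 100.0/4.86 = 0.109 mol/L

0.109 mol/L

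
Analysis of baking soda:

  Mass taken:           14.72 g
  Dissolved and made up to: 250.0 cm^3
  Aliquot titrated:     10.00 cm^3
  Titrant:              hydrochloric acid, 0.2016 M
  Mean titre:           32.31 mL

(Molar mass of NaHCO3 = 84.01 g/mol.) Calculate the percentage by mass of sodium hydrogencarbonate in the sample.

NaHCO3 + HCl → NaCl + H2O + CO2
n(HCl) per titration = 0.03231 × 0.2016 = 6.514 × 10^-3 mol
n(NaHCO3) in each aliquot = 6.514 × 10^-3 mol (1:1 ratio)
n(NaHCO3) in the whole flask = 6.514 × 10^-3 × 250.0/10.00 = 0.1628 mol
mass of NaHCO3 = 0.1628 × 84.01 = 13.68 g
% NaHCO3 = 13.68 / 14.72 × 100 = 92.94 %

92.94 %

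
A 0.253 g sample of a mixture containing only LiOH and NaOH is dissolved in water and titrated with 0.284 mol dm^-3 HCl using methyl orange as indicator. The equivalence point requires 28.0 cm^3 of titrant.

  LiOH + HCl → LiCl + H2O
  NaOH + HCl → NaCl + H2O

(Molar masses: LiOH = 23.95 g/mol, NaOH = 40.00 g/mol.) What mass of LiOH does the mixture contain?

0.0971 g

n(HCl) = 0.0280 × 0.284 = 7.95 × 10^-3 mol
Let x = n(LiOH), y = n(NaOH).
Titrant: 1x + 1y = 7.95 × 10^-3;  mass: 23.95x + 40.00y = 0.253
Solving, x = 4.05 × 10^-3 mol, y = 3.90 × 10^-3 mol
mass of LiOH = 4.05 × 10^-3 × 23.95 = 0.0971 g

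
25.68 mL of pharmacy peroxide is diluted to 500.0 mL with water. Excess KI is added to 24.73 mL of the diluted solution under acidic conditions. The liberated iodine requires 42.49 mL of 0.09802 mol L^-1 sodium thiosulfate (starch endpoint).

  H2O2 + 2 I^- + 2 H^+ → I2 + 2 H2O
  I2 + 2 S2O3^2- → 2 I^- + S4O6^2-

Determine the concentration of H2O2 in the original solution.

n(S2O3^2-) = 0.04249 × 0.09802 = 4.165 × 10^-3 mol
n(I2) = n(S2O3^2-)/2 = 2.082 × 10^-3 mol
n(H2O2) in the aliquot = 2.082 × 10^-3 mol (1:1 ratio)
[H2O2]_dilute = 2.082 × 10^-3 / 0.02473 = 0.08421 mol/L
[H2O2]_original = 0.08421 × 500.0/25.68 = 1.640 mol/L

1.640 mol/L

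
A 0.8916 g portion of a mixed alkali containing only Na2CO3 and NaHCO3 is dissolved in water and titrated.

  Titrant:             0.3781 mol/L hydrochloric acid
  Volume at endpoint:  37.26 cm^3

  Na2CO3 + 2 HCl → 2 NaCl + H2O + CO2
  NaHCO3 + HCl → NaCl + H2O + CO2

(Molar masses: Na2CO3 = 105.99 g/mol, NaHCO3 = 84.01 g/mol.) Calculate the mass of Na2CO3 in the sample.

0.4988 g

n(HCl) = 0.03726 × 0.3781 = 0.01409 mol
Let x = n(Na2CO3), y = n(NaHCO3).
Titrant: 2x + 1y = 0.01409;  mass: 105.99x + 84.01y = 0.8916
Solving, x = 4.706 × 10^-3 mol, y = 4.675 × 10^-3 mol
mass of Na2CO3 = 4.706 × 10^-3 × 105.99 = 0.4988 g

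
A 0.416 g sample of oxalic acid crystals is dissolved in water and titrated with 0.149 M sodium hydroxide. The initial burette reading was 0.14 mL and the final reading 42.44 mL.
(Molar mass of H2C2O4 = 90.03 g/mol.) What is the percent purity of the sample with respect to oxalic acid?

68.2 %

H2C2O4 + 2 NaOH → Na2C2O4 + 2 H2O
n(NaOH) = 0.0423 L × 0.149 mol/L = 6.30 × 10^-3 mol
From the 1:2 ratio, n(H2C2O4) = 1/2 × 6.30 × 10^-3 = 3.15 × 10^-3 mol
mass of H2C2O4 = 3.15 × 10^-3 × 90.03 g/mol = 0.284 g
% H2C2O4 = 0.284 / 0.416 × 100 = 68.2 %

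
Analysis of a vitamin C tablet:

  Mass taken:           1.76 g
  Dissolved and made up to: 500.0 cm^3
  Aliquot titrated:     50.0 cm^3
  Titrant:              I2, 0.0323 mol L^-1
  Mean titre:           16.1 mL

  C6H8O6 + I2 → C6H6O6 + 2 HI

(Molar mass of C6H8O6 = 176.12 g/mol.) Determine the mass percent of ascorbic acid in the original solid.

n(I2) per titration = 0.0161 × 0.0323 = 5.20 × 10^-4 mol
n(C6H8O6) in each aliquot = 5.20 × 10^-4 mol (1:1 ratio)
n(C6H8O6) in the whole flask = 5.20 × 10^-4 × 500.0/50.0 = 5.20 × 10^-3 mol
mass of C6H8O6 = 5.20 × 10^-3 × 176.12 = 0.916 g
% C6H8O6 = 0.916 / 1.76 × 100 = 52.0 %

52.0 %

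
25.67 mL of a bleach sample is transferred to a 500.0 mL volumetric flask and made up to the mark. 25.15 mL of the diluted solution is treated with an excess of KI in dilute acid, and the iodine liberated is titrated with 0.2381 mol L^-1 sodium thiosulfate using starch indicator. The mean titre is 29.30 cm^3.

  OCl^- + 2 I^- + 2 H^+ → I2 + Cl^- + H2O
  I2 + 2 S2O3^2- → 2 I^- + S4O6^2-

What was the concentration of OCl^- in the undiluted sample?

n(S2O3^2-) = 0.02930 × 0.2381 = 6.976 × 10^-3 mol
n(I2) = n(S2O3^2-)/2 = 3.488 × 10^-3 mol
n(OCl^-) in the aliquot = 3.488 × 10^-3 mol (1:1 ratio)
[OCl^-]_dilute = 3.488 × 10^-3 / 0.02515 = 0.1387 mol/L
[OCl^-]_original = 0.1387 × 500.0/25.67 = 2.701 mol/L

2.701 mol/L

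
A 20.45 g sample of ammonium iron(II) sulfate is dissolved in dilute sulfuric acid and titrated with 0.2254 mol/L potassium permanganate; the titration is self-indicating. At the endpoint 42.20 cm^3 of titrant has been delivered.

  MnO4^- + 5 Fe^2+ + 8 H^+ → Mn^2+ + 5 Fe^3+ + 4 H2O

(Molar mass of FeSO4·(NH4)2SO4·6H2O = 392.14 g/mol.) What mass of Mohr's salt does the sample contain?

n(KMnO4) = 0.04220 L × 0.2254 mol/L = 9.512 × 10^-3 mol
From the 5:1 ratio, n(FeSO4·(NH4)2SO4·6H2O) = 5/1 × 9.512 × 10^-3 = 0.04756 mol
mass of FeSO4·(NH4)2SO4·6H2O = 0.04756 × 392.14 g/mol = 18.65 g

18.65 g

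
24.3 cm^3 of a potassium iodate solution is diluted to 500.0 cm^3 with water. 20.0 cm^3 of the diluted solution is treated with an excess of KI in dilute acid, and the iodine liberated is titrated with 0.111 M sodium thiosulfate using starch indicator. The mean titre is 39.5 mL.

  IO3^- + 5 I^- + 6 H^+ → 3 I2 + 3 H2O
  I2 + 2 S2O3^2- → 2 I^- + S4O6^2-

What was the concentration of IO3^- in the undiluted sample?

n(S2O3^2-) = 0.0395 × 0.111 = 4.38 × 10^-3 mol
n(I2) = n(S2O3^2-)/2 = 2.19 × 10^-3 mol
From the 1:3 ratio, n(IO3^-) in the aliquot = 1/3 × 2.19 × 10^-3 = 7.31 × 10^-4 mol
[IO3^-]_dilute = 7.31 × 10^-4 / 0.0200 = 0.0365 mol/L
[IO3^-]_original = 0.0365 × 500.0/24.3 = 0.752 mol/L

0.752 M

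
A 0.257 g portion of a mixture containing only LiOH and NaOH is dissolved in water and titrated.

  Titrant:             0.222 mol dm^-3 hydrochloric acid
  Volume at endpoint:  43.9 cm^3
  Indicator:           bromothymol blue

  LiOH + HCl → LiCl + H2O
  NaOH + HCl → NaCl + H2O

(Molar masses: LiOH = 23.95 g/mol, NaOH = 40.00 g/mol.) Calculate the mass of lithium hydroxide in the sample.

n(HCl) = 0.0439 × 0.222 = 9.75 × 10^-3 mol
Let x = n(LiOH), y = n(NaOH).
Titrant: 1x + 1y = 9.75 × 10^-3;  mass: 23.95x + 40.00y = 0.257
Solving, x = 8.28 × 10^-3 mol, y = 1.47 × 10^-3 mol
mass of LiOH = 8.28 × 10^-3 × 23.95 = 0.198 g

0.198 g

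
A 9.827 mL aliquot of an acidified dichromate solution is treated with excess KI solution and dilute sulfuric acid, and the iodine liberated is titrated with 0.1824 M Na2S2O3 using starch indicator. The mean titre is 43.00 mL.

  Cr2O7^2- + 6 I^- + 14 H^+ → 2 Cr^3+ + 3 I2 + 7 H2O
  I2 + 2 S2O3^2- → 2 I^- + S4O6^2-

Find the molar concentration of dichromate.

n(S2O3^2-) = 0.04300 × 0.1824 = 7.843 × 10^-3 mol
n(I2) = n(S2O3^2-)/2 = 3.922 × 10^-3 mol
From the 1:3 ratio, n(Cr2O7^2-) in the aliquot = 1/3 × 3.922 × 10^-3 = 1.307 × 10^-3 mol
[Cr2O7^2-] = 1.307 × 10^-3 / 0.009827 = 0.1330 mol/L

0.1330 M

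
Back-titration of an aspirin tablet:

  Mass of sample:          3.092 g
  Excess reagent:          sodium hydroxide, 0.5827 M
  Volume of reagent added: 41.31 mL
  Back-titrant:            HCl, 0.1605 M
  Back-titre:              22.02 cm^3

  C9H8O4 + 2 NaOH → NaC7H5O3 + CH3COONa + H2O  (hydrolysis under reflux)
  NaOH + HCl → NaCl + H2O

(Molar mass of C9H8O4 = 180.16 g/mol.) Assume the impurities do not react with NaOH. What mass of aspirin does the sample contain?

1.850 g

n(NaOH) added = 0.04131 × 0.5827 = 0.02407 mol
n(HCl) used in back-titration = 0.02202 × 0.1605 = 3.534 × 10^-3 mol
n(NaOH) left over = 3.534 × 10^-3 mol (1:1 ratio)
n(NaOH) consumed by analyte = 0.02407 − 3.534 × 10^-3 = 0.02054 mol
From the 1:2 ratio, n(C9H8O4) = 1/2 × 0.02054 = 0.01027 mol
mass of C9H8O4 = 0.01027 × 180.16 = 1.850 g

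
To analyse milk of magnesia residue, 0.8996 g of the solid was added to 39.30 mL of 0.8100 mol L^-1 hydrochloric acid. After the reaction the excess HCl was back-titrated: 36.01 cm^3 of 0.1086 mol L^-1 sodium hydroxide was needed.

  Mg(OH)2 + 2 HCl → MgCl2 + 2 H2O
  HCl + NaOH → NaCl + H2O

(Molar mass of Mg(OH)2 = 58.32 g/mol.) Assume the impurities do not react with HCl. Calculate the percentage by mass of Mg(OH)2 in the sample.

90.51 %

n(HCl) added = 0.03930 × 0.8100 = 0.03183 mol
n(NaOH) used in back-titration = 0.03601 × 0.1086 = 3.911 × 10^-3 mol
n(HCl) left over = 3.911 × 10^-3 mol (1:1 ratio)
n(HCl) consumed by analyte = 0.03183 − 3.911 × 10^-3 = 0.02792 mol
From the 1:2 ratio, n(Mg(OH)2) = 1/2 × 0.02792 = 0.01396 mol
mass of Mg(OH)2 = 0.01396 × 58.32 = 0.8142 g
% Mg(OH)2 = 0.8142 / 0.8996 × 100 = 90.51 %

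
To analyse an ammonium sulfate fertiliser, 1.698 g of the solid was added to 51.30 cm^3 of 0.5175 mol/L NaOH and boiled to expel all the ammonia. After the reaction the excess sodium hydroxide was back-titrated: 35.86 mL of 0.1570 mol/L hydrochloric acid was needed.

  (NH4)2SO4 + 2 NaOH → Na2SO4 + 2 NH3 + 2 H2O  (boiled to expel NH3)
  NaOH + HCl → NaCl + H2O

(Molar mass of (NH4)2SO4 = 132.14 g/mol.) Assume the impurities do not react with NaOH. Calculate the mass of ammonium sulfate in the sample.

n(NaOH) added = 0.05130 × 0.5175 = 0.02655 mol
n(HCl) used in back-titration = 0.03586 × 0.1570 = 5.630 × 10^-3 mol
n(NaOH) left over = 5.630 × 10^-3 mol (1:1 ratio)
n(NaOH) consumed by analyte = 0.02655 − 5.630 × 10^-3 = 0.02092 mol
From the 1:2 ratio, n((NH4)2SO4) = 1/2 × 0.02092 = 0.01046 mol
mass of (NH4)2SO4 = 0.01046 × 132.14 = 1.382 g

1.382 g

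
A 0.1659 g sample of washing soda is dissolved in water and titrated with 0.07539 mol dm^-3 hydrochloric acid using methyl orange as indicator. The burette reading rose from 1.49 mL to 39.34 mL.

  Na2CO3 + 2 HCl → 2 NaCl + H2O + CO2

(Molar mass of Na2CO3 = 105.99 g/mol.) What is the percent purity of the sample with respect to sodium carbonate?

n(HCl) = 0.03785 L × 0.07539 mol/L = 2.854 × 10^-3 mol
From the 1:2 ratio, n(Na2CO3) = 1/2 × 2.854 × 10^-3 = 1.427 × 10^-3 mol
mass of Na2CO3 = 1.427 × 10^-3 × 105.99 g/mol = 0.1512 g
% Na2CO3 = 0.1512 / 0.1659 × 100 = 91.15 %

91.15 %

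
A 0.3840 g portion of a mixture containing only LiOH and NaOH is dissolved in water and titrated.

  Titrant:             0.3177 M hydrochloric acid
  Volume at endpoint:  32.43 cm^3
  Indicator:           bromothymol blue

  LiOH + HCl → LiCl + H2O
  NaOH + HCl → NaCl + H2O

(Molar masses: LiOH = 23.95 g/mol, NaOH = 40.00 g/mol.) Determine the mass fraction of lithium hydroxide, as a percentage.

n(HCl) = 0.03243 × 0.3177 = 0.01030 mol
Let x = n(LiOH), y = n(NaOH).
Titrant: 1x + 1y = 0.01030;  mass: 23.95x + 40.00y = 0.3840
Solving, x = 1.752 × 10^-3 mol, y = 8.551 × 10^-3 mol
mass of LiOH = 1.752 × 10^-3 × 23.95 = 0.04196 g
% LiOH = 0.04196 / 0.3840 × 100 = 10.93 %

10.93 %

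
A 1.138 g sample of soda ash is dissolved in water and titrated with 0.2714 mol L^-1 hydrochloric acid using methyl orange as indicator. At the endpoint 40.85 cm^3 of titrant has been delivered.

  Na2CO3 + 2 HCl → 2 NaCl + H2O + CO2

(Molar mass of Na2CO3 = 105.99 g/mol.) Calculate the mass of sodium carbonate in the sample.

0.5875 g

n(HCl) = 0.04085 L × 0.2714 mol/L = 0.01109 mol
From the 1:2 ratio, n(Na2CO3) = 1/2 × 0.01109 = 5.543 × 10^-3 mol
mass of Na2CO3 = 5.543 × 10^-3 × 105.99 g/mol = 0.5875 g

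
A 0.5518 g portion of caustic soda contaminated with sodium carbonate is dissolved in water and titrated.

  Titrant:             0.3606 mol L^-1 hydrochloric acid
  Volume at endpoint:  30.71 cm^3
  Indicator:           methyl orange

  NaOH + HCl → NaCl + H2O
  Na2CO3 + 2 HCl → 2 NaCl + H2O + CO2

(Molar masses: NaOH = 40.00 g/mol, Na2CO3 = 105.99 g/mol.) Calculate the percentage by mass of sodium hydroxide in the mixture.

19.56 %

n(HCl) = 0.03071 × 0.3606 = 0.01107 mol
Let x = n(NaOH), y = n(Na2CO3).
Titrant: 1x + 2y = 0.01107;  mass: 40.00x + 105.99y = 0.5518
Solving, x = 2.699 × 10^-3 mol, y = 4.188 × 10^-3 mol
mass of NaOH = 2.699 × 10^-3 × 40.00 = 0.1079 g
% NaOH = 0.1079 / 0.5518 × 100 = 19.56 %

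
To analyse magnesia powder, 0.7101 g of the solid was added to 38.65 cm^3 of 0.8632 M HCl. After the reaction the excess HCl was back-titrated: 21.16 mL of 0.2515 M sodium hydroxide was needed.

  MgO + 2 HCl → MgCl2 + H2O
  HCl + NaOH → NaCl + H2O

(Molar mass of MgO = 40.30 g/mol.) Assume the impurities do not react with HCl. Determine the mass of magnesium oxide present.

0.5650 g

n(HCl) added = 0.03865 × 0.8632 = 0.03336 mol
n(NaOH) used in back-titration = 0.02116 × 0.2515 = 5.322 × 10^-3 mol
n(HCl) left over = 5.322 × 10^-3 mol (1:1 ratio)
n(HCl) consumed by analyte = 0.03336 − 5.322 × 10^-3 = 0.02804 mol
From the 1:2 ratio, n(MgO) = 1/2 × 0.02804 = 0.01402 mol
mass of MgO = 0.01402 × 40.30 = 0.5650 g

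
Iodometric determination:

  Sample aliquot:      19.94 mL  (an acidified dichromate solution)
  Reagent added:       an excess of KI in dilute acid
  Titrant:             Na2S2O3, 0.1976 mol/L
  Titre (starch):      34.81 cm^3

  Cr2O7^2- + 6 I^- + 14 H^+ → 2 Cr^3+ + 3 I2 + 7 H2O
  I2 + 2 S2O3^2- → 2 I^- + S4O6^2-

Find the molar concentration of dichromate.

n(S2O3^2-) = 0.03481 × 0.1976 = 6.878 × 10^-3 mol
n(I2) = n(S2O3^2-)/2 = 3.439 × 10^-3 mol
From the 1:3 ratio, n(Cr2O7^2-) in the aliquot = 1/3 × 3.439 × 10^-3 = 1.146 × 10^-3 mol
[Cr2O7^2-] = 1.146 × 10^-3 / 0.01994 = 0.05749 mol/L

0.05749 mol/L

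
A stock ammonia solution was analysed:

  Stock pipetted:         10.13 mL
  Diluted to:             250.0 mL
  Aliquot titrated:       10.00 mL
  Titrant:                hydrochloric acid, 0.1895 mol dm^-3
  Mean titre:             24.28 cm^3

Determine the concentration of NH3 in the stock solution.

NH3 + HCl → NH4Cl
n(HCl) = 0.02428 × 0.1895 = 4.601 × 10^-3 mol
n(NH3) in the aliquot = 4.601 × 10^-3 mol (1:1 ratio)
[NH3]_dilute = 4.601 × 10^-3 / 0.01000 = 0.4601 mol/L
Dilution factor = 250.0 / 10.13 = 24.68
[NH3]_stock = 0.4601 × 24.68 = 11.36 mol/L

11.36 mol/L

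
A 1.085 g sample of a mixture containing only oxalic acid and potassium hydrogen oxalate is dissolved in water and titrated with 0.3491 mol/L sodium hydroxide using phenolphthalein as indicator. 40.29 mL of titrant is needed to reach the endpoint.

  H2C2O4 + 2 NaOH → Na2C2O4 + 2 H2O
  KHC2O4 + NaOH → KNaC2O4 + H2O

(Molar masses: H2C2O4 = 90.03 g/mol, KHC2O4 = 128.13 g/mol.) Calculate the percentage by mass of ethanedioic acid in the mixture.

n(NaOH) = 0.04029 × 0.3491 = 0.01407 mol
Let x = n(H2C2O4), y = n(KHC2O4).
Titrant: 2x + 1y = 0.01407;  mass: 90.03x + 128.13y = 1.085
Solving, x = 4.314 × 10^-3 mol, y = 5.436 × 10^-3 mol
mass of H2C2O4 = 4.314 × 10^-3 × 90.03 = 0.3884 g
% H2C2O4 = 0.3884 / 1.085 × 100 = 35.80 %

35.80 %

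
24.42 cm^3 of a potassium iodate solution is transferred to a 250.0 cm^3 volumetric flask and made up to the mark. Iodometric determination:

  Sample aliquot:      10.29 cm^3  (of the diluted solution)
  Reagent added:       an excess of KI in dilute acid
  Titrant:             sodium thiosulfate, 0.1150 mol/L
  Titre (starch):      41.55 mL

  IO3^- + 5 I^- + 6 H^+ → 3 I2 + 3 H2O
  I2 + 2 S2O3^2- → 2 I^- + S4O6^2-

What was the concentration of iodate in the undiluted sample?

n(S2O3^2-) = 0.04155 × 0.1150 = 4.778 × 10^-3 mol
n(I2) = n(S2O3^2-)/2 = 2.389 × 10^-3 mol
From the 1:3 ratio, n(IO3^-) in the aliquot = 1/3 × 2.389 × 10^-3 = 7.964 × 10^-4 mol
[IO3^-]_dilute = 7.964 × 10^-4 / 0.01029 = 0.07739 mol/L
[IO3^-]_original = 0.07739 × 250.0/24.42 = 0.7923 mol/L

0.7923 mol/L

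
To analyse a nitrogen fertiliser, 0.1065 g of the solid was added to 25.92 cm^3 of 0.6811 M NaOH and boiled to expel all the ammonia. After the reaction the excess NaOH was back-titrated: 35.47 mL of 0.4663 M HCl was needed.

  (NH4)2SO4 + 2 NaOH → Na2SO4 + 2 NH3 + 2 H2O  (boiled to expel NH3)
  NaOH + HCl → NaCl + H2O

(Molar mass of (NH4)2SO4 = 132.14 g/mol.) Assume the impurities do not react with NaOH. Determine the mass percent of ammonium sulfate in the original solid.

n(NaOH) added = 0.02592 × 0.6811 = 0.01765 mol
n(HCl) used in back-titration = 0.03547 × 0.4663 = 0.01654 mol
n(NaOH) left over = 0.01654 mol (1:1 ratio)
n(NaOH) consumed by analyte = 0.01765 − 0.01654 = 1.114 × 10^-3 mol
From the 1:2 ratio, n((NH4)2SO4) = 1/2 × 1.114 × 10^-3 = 5.572 × 10^-4 mol
mass of (NH4)2SO4 = 5.572 × 10^-4 × 132.14 = 0.07363 g
% (NH4)2SO4 = 0.07363 / 0.1065 × 100 = 69.14 %

69.14 %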